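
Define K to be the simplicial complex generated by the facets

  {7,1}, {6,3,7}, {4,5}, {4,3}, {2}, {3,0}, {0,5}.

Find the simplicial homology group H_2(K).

Order the vertices as 0 < 1 < 2 < 3 < 4 < 5 < 6 < 7. Listing each simplex with vertices in this order, K has dimension 2 with simplices:

  0-simplices (8): [0], [1], [2], [3], [4], [5], [6], [7]
  1-simplices (8): [0,3], [0,5], [1,7], [3,4], [3,6], [3,7], [4,5], [6,7]
  2-simplices (1): [3,6,7]

Hence C_0 ≅ Z^8, C_1 ≅ Z^8, C_2 ≅ Z^1.

∂_1: C_1 → C_0 maps an edge to its endpoints' difference, ∂[p,q] = q − p. For instance
  ∂[1,7] = [7] − [1].
The 8×8 boundary matrix has rank 6 and Smith normal form diag(1,1,1,1,1,1).

The boundary map ∂_2: C_2 → C_1 sends each 2-simplex [p,q,r] to [q,r] − [p,r] + [p,q]. For instance
  ∂[3,6,7] = [6,7] − [3,7] + [3,6].
The 8×1 boundary matrix has rank 1 and Smith normal form diag(1).

Now H_k = ker ∂_k / im ∂_{k+1}, so:

  H_2: rank ker ∂_2 − rank ∂_3 = (1 − 1) − 0 = 0, and there is no ∂_3, so H_2 = 0.

H_2 = 0.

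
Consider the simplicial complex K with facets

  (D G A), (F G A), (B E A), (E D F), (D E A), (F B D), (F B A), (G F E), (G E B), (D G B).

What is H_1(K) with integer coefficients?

We work with the vertex ordering A < B < D < E < F < G. The simplices of K, each written with vertices in increasing order, are:

  0-simplices (6): A, B, D, E, F, G
  1-simplices (15): AB, AD, AE, AF, AG, BD, BE, BF, BG, DE, DF, DG, EF, EG, FG
  2-simplices (10): ABE, ABF, ADE, ADG, AFG, BDF, BDG, BEG, DEF, EFG

Hence C_0 ≅ Z^6, C_1 ≅ Z^15, C_2 ≅ Z^10.

The boundary map ∂_1: C_1 → C_0 sends each edge [p,q] (with p < q) to q − p. For instance
  ∂BE = E − B.
The resulting 6×15 matrix has rank 5, and its Smith normal form has invariant factors (1,1,1,1,1).

∂_2: C_2 → C_1 maps a triangle to the signed sum of its edges. For instance
  ∂ABF = BF − AF + AB,
  ∂BDF = DF − BF + BD.
The resulting 15×10 matrix has rank 10, and its Smith normal form has invariant factors (1,1,1,1,1,1,1,1,1,2).

Reading off H_k = ker ∂_k / im ∂_{k+1}:

  H_1: rank ker ∂_1 − rank ∂_2 = (15 − 5) − 10 = 0, and ∂_2 has invariant factor 2 > 1, so H_1 ≅ Z/2.

H_1 = Z/2.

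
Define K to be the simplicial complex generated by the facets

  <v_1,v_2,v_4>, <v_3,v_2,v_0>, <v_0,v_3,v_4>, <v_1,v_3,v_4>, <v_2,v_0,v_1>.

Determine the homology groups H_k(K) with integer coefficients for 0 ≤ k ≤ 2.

H_0 ≅ Z,  H_1 ≅ Z,  H_2 = 0.

Fix the vertex order v_0 < v_1 < v_2 < v_3 < v_4 and write every simplex with vertices in increasing order. Then dim K = 2 and the simplices of K are:

  0-simplices (5): [v_0], [v_1], [v_2], [v_3], [v_4]
  1-simplices (10): [v_0,v_1], [v_0,v_2], [v_0,v_3], [v_0,v_4], [v_1,v_2], [v_1,v_3], [v_1,v_4], [v_2,v_3], [v_2,v_4], [v_3,v_4]
  2-simplices (5): [v_0,v_1,v_2], [v_0,v_2,v_3], [v_0,v_3,v_4], [v_1,v_2,v_4], [v_1,v_3,v_4]

giving chain groups C_0 ≅ Z^5, C_1 ≅ Z^10, C_2 ≅ Z^5.

The boundary map ∂_1: C_1 → C_0 sends each edge [p,q] (with p < q) to q − p.
As a 5×10 matrix over Z this has rank 4, with invariant factors (1,1,1,1).

Boundary ∂_2: C_2 → C_1 acts by ∂[p,q,r] = [q,r] − [p,r] + [p,q]. For instance
  ∂[v_0,v_1,v_2] = [v_1,v_2] − [v_0,v_2] + [v_0,v_1],
  ∂[v_0,v_2,v_3] = [v_2,v_3] − [v_0,v_3] + [v_0,v_2].
As a 10×5 matrix over Z this has rank 5, with invariant factors (1,1,1,1,1).

Computing H_k = (kernel of ∂_k) / (image of ∂_{k+1}):

  H_0: rank C_0 − rank ∂_1 = 5 − 4 = 1, and the invariant factors of ∂_1 are all 1, so H_0 ≅ Z.
  H_1: rank ker ∂_1 − rank ∂_2 = (10 − 4) − 5 = 1, and the invariant factors of ∂_2 are all 1, so H_1 ≅ Z.
  H_2: rank ker ∂_2 − rank ∂_3 = (5 − 5) − 0 = 0, and there is no ∂_3, so H_2 ≅ 0.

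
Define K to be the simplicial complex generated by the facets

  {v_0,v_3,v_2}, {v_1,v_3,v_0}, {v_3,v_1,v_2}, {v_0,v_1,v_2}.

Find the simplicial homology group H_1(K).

Take the total order v_0 < v_1 < v_2 < v_3 on the vertex set. Then K (dimension 2) consists of the simplices:

  0-simplices (4): [v_0], [v_1], [v_2], [v_3]
  1-simplices (6): [v_0,v_1], [v_0,v_2], [v_0,v_3], [v_1,v_2], [v_1,v_3], [v_2,v_3]
  2-simplices (4): [v_0,v_1,v_2], [v_0,v_1,v_3], [v_0,v_2,v_3], [v_1,v_2,v_3]

Hence C_0 ≅ Z^4, C_1 ≅ Z^6, C_2 ≅ Z^4.

The boundary map ∂_1: C_1 → C_0 is given by ∂[p,q] = [q] − [p].
This gives a 4×6 integer matrix of rank 3; reducing to Smith normal form yields diagonal entries (1,1,1).

The boundary map ∂_2: C_2 → C_1 sends each 2-simplex [p,q,r] to [q,r] − [p,r] + [p,q]. For instance
  ∂[v_1,v_2,v_3] = [v_2,v_3] − [v_1,v_3] + [v_1,v_2],
  ∂[v_0,v_1,v_2] = [v_1,v_2] − [v_0,v_2] + [v_0,v_1].
This gives a 6×4 integer matrix of rank 3; reducing to Smith normal form yields diagonal entries (1,1,1).

From H_k ≅ ker(∂_k) / im(∂_{k+1}) we obtain:

  H_1: rank ker ∂_1 − rank ∂_2 = (6 − 3) − 3 = 0, and the invariant factors of ∂_2 are all 1, so H_1 ≅ 0.

H_1 = 0.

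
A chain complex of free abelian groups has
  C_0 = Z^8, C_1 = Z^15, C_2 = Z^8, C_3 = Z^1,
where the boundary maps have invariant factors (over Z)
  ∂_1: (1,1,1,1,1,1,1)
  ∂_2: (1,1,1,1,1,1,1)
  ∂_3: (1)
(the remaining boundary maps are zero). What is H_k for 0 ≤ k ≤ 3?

H_0: b_0 = 8 − 0 − 7 = 1; torsion from ∂_1 factors > 1: none. So H_0 ≅ Z.
H_1: b_1 = 15 − 7 − 7 = 1; torsion from ∂_2 factors > 1: none. So H_1 ≅ Z.
H_2: b_2 = 8 − 7 − 1 = 0; torsion from ∂_3 factors > 1: none. So H_2 ≅ 0.
H_3: b_3 = 1 − 1 − 0 = 0; torsion from ∂_4 factors > 1: none. So H_3 ≅ 0.

H_0 ≅ Z,  H_1 ≅ Z,  H_2 = 0,  H_3 = 0.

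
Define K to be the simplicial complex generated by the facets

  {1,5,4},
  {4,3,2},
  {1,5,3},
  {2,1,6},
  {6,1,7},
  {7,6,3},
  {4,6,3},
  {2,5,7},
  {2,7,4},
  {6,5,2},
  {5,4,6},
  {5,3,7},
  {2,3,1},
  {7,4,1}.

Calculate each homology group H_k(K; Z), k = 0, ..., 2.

Order the vertices as 1 < 2 < 3 < 4 < 5 < 6 < 7. Listing each simplex with vertices in this order, K has dimension 2 with simplices:

  0-simplices (7): [1], [2], [3], [4], [5], [6], [7]
  1-simplices (21): [1,2], [1,3], [1,4], [1,5], [1,6], [1,7], [2,3], [2,4], [2,5], [2,6], [2,7], [3,4], [3,5], [3,6], [3,7], [4,5], [4,6], [4,7], [5,6], [5,7], [6,7]
  2-simplices (14): [1,2,3], [1,2,6], [1,3,5], [1,4,5], [1,4,7], [1,6,7], [2,3,4], [2,4,7], [2,5,6], [2,5,7], [3,4,6], [3,5,7], [3,6,7], [4,5,6]

Hence C_0 ≅ Z^7, C_1 ≅ Z^21, C_2 ≅ Z^14.

Boundary ∂_1: C_1 → C_0 is given by ∂[p,q] = [q] − [p].
As a 7×21 matrix over Z this has rank 6, with invariant factors (1,1,1,1,1,1).

The boundary map ∂_2: C_2 → C_1 maps a triangle to the signed sum of its edges. For instance
  ∂[2,4,7] = [4,7] − [2,7] + [2,4],
  ∂[1,4,7] = [4,7] − [1,7] + [1,4].
This gives a 21×14 integer matrix of rank 13; reducing to Smith normal form yields diagonal entries (1,1,1,1,1,1,1,1,1,1,1,1,1).

Computing H_k = (kernel of ∂_k) / (image of ∂_{k+1}):

  H_0: rank C_0 − rank ∂_1 = 7 − 6 = 1, and the invariant factors of ∂_1 are all 1, so H_0 ≅ Z.
  H_1: rank ker ∂_1 − rank ∂_2 = (21 − 6) − 13 = 2, and the invariant factors of ∂_2 are all 1, so H_1 ≅ Z^2.
  H_2: rank ker ∂_2 − rank ∂_3 = (14 − 13) − 0 = 1, and there is no ∂_3, so H_2 ≅ Z.

(K is a triangulation of the torus T^2.)

H_0 ≅ Z,  H_1 ≅ Z^2,  H_2 ≅ Z.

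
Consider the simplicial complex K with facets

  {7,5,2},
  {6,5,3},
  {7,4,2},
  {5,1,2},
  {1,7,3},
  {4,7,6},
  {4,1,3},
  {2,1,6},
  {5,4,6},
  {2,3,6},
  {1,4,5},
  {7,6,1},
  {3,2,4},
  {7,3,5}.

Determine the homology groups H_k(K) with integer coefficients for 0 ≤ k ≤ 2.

Take the total order 1 < 2 < 3 < 4 < 5 < 6 < 7 on the vertex set. Then K (dimension 2) consists of the simplices:

  0-simplices (7): [1], [2], [3], [4], [5], [6], [7]
  1-simplices (21): [1,2], [1,3], [1,4], [1,5], [1,6], [1,7], [2,3], [2,4], [2,5], [2,6], [2,7], [3,4], [3,5], [3,6], [3,7], [4,5], [4,6], [4,7], [5,6], [5,7], [6,7]
  2-simplices (14): [1,2,5], [1,2,6], [1,3,4], [1,3,7], [1,4,5], [1,6,7], [2,3,4], [2,3,6], [2,4,7], [2,5,7], [3,5,6], [3,5,7], [4,5,6], [4,6,7]

Hence C_0 ≅ Z^7, C_1 ≅ Z^21, C_2 ≅ Z^14.

The boundary map ∂_1: C_1 → C_0 is given by ∂[p,q] = [q] − [p]. For instance
  ∂[1,2] = [2] − [1].
The 7×21 boundary matrix has rank 6 and Smith normal form diag(1,1,1,1,1,1).

Boundary ∂_2: C_2 → C_1 sends each 2-simplex [p,q,r] to [q,r] − [p,r] + [p,q]. For instance
  ∂[2,3,6] = [3,6] − [2,6] + [2,3],
  ∂[1,2,6] = [2,6] − [1,6] + [1,2].
The resulting 21×14 matrix has rank 13, and its Smith normal form has invariant factors (1,1,1,1,1,1,1,1,1,1,1,1,1).

Now H_k = ker ∂_k / im ∂_{k+1}, so:

  H_0: rank C_0 − rank ∂_1 = 7 − 6 = 1, and the invariant factors of ∂_1 are all 1, so H_0 = Z.
  H_1: rank ker ∂_1 − rank ∂_2 = (21 − 6) − 13 = 2, and the invariant factors of ∂_2 are all 1, so H_1 = Z^2.
  H_2: rank ker ∂_2 − rank ∂_3 = (14 − 13) − 0 = 1, and there is no ∂_3, so H_2 = Z.

H_0 ≅ Z,  H_1 ≅ Z^2,  H_2 ≅ Z.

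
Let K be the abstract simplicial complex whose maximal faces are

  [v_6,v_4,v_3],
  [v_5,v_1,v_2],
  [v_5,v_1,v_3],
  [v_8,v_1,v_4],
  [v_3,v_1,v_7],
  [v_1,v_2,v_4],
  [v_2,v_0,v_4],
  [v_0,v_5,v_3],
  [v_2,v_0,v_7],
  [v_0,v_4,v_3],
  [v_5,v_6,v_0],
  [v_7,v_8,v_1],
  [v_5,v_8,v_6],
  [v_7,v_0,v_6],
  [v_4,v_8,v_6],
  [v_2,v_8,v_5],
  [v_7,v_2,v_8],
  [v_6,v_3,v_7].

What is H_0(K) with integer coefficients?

Take the total order v_0 < v_1 < v_2 < v_3 < v_4 < v_5 < v_6 < v_7 < v_8 on the vertex set. Then K (dimension 2) consists of the simplices:

  0-simplices (9): [v_0], [v_1], [v_2], [v_3], [v_4], [v_5], [v_6], [v_7], [v_8]
  1-simplices (27): (27 of them)
  2-simplices (18): (18 of them)

so the chain groups are C_0 ≅ Z^9, C_1 ≅ Z^27, C_2 ≅ Z^18.

Boundary ∂_1: C_1 → C_0 is given by ∂[p,q] = [q] − [p].
As a 9×27 matrix over Z this has rank 8, with invariant factors (1,1,1,1,1,1,1,1).

Boundary ∂_2: C_2 → C_1 acts by ∂[p,q,r] = [q,r] − [p,r] + [p,q]. For instance
  ∂[v_2,v_7,v_8] = [v_7,v_8] − [v_2,v_8] + [v_2,v_7],
  ∂[v_1,v_2,v_5] = [v_2,v_5] − [v_1,v_5] + [v_1,v_2].
As a 27×18 matrix over Z this has rank 18, with invariant factors (1,1,1,1,1,1,1,1,1,1,1,1,1,1,1,1,1,2).

Reading off H_k = ker ∂_k / im ∂_{k+1}:

  H_0: rank C_0 − rank ∂_1 = 9 − 8 = 1, and the invariant factors of ∂_1 are all 1, so H_0 = Z.

H_0 = Z.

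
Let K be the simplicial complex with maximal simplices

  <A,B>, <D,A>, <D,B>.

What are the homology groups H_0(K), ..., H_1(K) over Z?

K has 3 vertices, 3 edges.
rank ∂_0 = 0, rank ∂_1 = 2 ⇒ b_0 = 3 − 0 − 2 = 1; all invariant factors of ∂_1 are 1 so no torsion. So H_0 = Z.
rank ∂_1 = 2, rank ∂_2 = 0 ⇒ b_1 = 3 − 2 − 0 = 1. So H_1 = Z.

H_0 ≅ Z,  H_1 ≅ Z.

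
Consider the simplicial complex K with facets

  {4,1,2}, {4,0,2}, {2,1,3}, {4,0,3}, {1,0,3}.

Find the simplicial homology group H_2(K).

Order the vertices as 0 < 1 < 2 < 3 < 4. Listing each simplex with vertices in this order, K has dimension 2 with simplices:

  0-simplices (5): [0], [1], [2], [3], [4]
  1-simplices (10): [0,1], [0,2], [0,3], [0,4], [1,2], [1,3], [1,4], [2,3], [2,4], [3,4]
  2-simplices (5): [0,1,3], [0,2,4], [0,3,4], [1,2,3], [1,2,4]

giving chain groups C_0 ≅ Z^5, C_1 ≅ Z^10, C_2 ≅ Z^5.

Boundary ∂_1: C_1 → C_0 sends each edge [p,q] (with p < q) to q − p.
The resulting 5×10 matrix has rank 4, and its Smith normal form has invariant factors (1,1,1,1).

∂_2: C_2 → C_1 acts by ∂[p,q,r] = [q,r] − [p,r] + [p,q]. For instance
  ∂[1,2,3] = [2,3] − [1,3] + [1,2],
  ∂[0,1,3] = [1,3] − [0,3] + [0,1].
The resulting 10×5 matrix has rank 5, and its Smith normal form has invariant factors (1,1,1,1,1).

Computing H_k = (kernel of ∂_k) / (image of ∂_{k+1}):

  H_2: rank ker ∂_2 − rank ∂_3 = (5 − 5) − 0 = 0, and there is no ∂_3, so H_2 ≅ 0.

H_2 = 0.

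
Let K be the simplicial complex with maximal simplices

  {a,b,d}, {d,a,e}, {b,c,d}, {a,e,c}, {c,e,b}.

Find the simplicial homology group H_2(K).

H_2 ≅ 0.

Take the total order a < b < c < d < e on the vertex set. Then K (dimension 2) consists of the simplices:

  0-simplices (5): a, b, c, d, e
  1-simplices (10): ab, ac, ad, ae, bc, bd, be, cd, ce, de
  2-simplices (5): abd, ace, ade, bcd, bce

so the chain groups are C_0 ≅ Z^5, C_1 ≅ Z^10, C_2 ≅ Z^5.

∂_1: C_1 → C_0 is given by ∂[p,q] = [q] − [p]. For instance
  ∂ab = b − a.
The resulting 5×10 matrix has rank 4, and its Smith normal form has invariant factors (1,1,1,1).

∂_2: C_2 → C_1 maps a triangle to the signed sum of its edges. For instance
  ∂ade = de − ae + ad,
  ∂abd = bd − ad + ab.
The 10×5 boundary matrix has rank 5 and Smith normal form diag(1,1,1,1,1).

Reading off H_k = ker ∂_k / im ∂_{k+1}:

  H_2: rank ker ∂_2 − rank ∂_3 = (5 − 5) − 0 = 0, and there is no ∂_3, so H_2 = 0.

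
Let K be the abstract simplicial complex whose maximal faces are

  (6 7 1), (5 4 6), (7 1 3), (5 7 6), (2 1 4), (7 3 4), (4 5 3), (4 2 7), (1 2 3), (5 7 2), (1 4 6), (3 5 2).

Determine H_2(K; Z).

Fix the vertex order 1 < 2 < 3 < 4 < 5 < 6 < 7 and write every simplex with vertices in increasing order. Then dim K = 2 and the simplices of K are:

  0-simplices (7): [1], [2], [3], [4], [5], [6], [7]
  1-simplices (18): [1,2], [1,3], [1,4], [1,6], [1,7], [2,3], [2,4], [2,5], [2,7], [3,4], [3,5], [3,7], [4,5], [4,6], [4,7], [5,6], [5,7], [6,7]
  2-simplices (12): [1,2,3], [1,2,4], [1,3,7], [1,4,6], [1,6,7], [2,3,5], [2,4,7], [2,5,7], [3,4,5], [3,4,7], [4,5,6], [5,6,7]

giving chain groups C_0 ≅ Z^7, C_1 ≅ Z^18, C_2 ≅ Z^12.

Boundary ∂_1: C_1 → C_0 sends each edge [p,q] (with p < q) to q − p. For instance
  ∂[5,6] = [6] − [5].
As a 7×18 matrix over Z this has rank 6, with invariant factors (1,1,1,1,1,1).

The boundary map ∂_2: C_2 → C_1 acts by ∂[p,q,r] = [q,r] − [p,r] + [p,q]. For instance
  ∂[2,4,7] = [4,7] − [2,7] + [2,4],
  ∂[1,4,6] = [4,6] − [1,6] + [1,4].
The resulting 18×12 matrix has rank 12, and its Smith normal form has invariant factors (1,1,1,1,1,1,1,1,1,1,1,2).

Reading off H_k = ker ∂_k / im ∂_{k+1}:

  H_2: rank ker ∂_2 − rank ∂_3 = (12 − 12) − 0 = 0, and there is no ∂_3, so H_2 = 0.

H_2 ≅ 0.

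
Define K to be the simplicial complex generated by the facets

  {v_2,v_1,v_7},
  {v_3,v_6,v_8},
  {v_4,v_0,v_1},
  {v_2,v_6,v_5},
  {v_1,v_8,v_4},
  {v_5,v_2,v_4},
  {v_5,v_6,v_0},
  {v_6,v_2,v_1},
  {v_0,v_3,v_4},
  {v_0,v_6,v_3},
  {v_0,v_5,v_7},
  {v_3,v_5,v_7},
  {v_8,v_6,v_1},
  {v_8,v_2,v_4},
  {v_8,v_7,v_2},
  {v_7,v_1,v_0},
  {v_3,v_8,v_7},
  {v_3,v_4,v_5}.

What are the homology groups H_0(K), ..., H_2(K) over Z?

Order the vertices as v_0 < v_1 < v_2 < v_3 < v_4 < v_5 < v_6 < v_7 < v_8. Listing each simplex with vertices in this order, K has dimension 2 with simplices:

  0-simplices (9): [v_0], [v_1], [v_2], [v_3], [v_4], [v_5], [v_6], [v_7], [v_8]
  1-simplices (27): (27 of them)
  2-simplices (18): (18 of them)

so the chain groups are C_0 ≅ Z^9, C_1 ≅ Z^27, C_2 ≅ Z^18.

∂_1: C_1 → C_0 is given by ∂[p,q] = [q] − [p].
The 9×27 boundary matrix has rank 8 and Smith normal form diag(1,1,1,1,1,1,1,1).

∂_2: C_2 → C_1 maps a triangle to the signed sum of its edges. For instance
  ∂[v_3,v_6,v_8] = [v_6,v_8] − [v_3,v_8] + [v_3,v_6],
  ∂[v_1,v_2,v_6] = [v_2,v_6] − [v_1,v_6] + [v_1,v_2].
The 27×18 boundary matrix has rank 18 and Smith normal form diag(1,1,1,1,1,1,1,1,1,1,1,1,1,1,1,1,1,2).

Now H_k = ker ∂_k / im ∂_{k+1}, so:

  H_0: rank C_0 − rank ∂_1 = 9 − 8 = 1, and the invariant factors of ∂_1 are all 1, so H_0 = Z.
  H_1: rank ker ∂_1 − rank ∂_2 = (27 − 8) − 18 = 1, and ∂_2 has invariant factor 2 > 1, so H_1 = Z ⊕ Z/2.
  H_2: rank ker ∂_2 − rank ∂_3 = (18 − 18) − 0 = 0, and there is no ∂_3, so H_2 = 0.

H_0 ≅ Z,  H_1 ≅ Z ⊕ Z/2,  H_2 = 0.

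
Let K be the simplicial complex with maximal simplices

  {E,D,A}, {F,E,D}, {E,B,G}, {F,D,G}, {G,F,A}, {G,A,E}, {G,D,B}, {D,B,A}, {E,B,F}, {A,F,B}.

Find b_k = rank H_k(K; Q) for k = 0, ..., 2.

b_0 = 1, b_1 = 0, b_2 = 0.

Order the vertices as A < B < D < E < F < G. Listing each simplex with vertices in this order, K has dimension 2 with simplices:

  0-simplices (6): A, B, D, E, F, G
  1-simplices (15): AB, AD, AE, AF, AG, BD, BE, BF, BG, DE, DF, DG, EF, EG, FG
  2-simplices (10): ABD, ABF, ADE, AEG, AFG, BDG, BEF, BEG, DEF, DFG

giving chain groups C_0 ≅ Z^6, C_1 ≅ Z^15, C_2 ≅ Z^10.

Boundary ∂_1: C_1 → C_0 sends each edge [p,q] (with p < q) to q − p. For instance
  ∂BF = F − B.
The 6×15 boundary matrix has rank 5 and Smith normal form diag(1,1,1,1,1).

Boundary ∂_2: C_2 → C_1 sends each 2-simplex [p,q,r] to [q,r] − [p,r] + [p,q]. For instance
  ∂AFG = FG − AG + AF,
  ∂DFG = FG − DG + DF.
The resulting 15×10 matrix has rank 10, and its Smith normal form has invariant factors (1,1,1,1,1,1,1,1,1,2).

From H_k ≅ ker(∂_k) / im(∂_{k+1}) we obtain:

  H_0: rank C_0 − rank ∂_1 = 6 − 5 = 1, and the invariant factors of ∂_1 are all 1, so H_0 ≅ Z.
  H_1: rank ker ∂_1 − rank ∂_2 = (15 − 5) − 10 = 0, and ∂_2 has invariant factor 2 > 1, so H_1 ≅ Z_2.
  H_2: rank ker ∂_2 − rank ∂_3 = (10 − 10) − 0 = 0, and there is no ∂_3, so H_2 ≅ 0.

As a check, the Euler characteristic is 6 − 15 + 10 = 1, which agrees with 1 − 0 + 0 = 1.

Hence the Betti numbers are b_0 = 1, b_1 = 0, b_2 = 0.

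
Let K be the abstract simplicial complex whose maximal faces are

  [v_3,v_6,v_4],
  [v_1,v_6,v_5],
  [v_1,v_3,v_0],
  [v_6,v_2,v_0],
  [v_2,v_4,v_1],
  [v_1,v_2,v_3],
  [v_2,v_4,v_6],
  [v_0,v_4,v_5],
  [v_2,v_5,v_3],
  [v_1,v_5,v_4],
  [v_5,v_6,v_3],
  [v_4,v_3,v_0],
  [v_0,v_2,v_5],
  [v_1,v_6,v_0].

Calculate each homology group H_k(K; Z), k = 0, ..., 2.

H_0 ≅ Z,  H_1 ≅ Z^2,  H_2 ≅ Z.

Take the total order v_0 < v_1 < v_2 < v_3 < v_4 < v_5 < v_6 on the vertex set. Then K (dimension 2) consists of the simplices:

  0-simplices (7): [v_0], [v_1], [v_2], [v_3], [v_4], [v_5], [v_6]
  1-simplices (21): (21 of them)
  2-simplices (14): (14 of them)

so the chain groups are C_0 ≅ Z^7, C_1 ≅ Z^21, C_2 ≅ Z^14.

The boundary map ∂_1: C_1 → C_0 is given by ∂[p,q] = [q] − [p].
This gives a 7×21 integer matrix of rank 6; reducing to Smith normal form yields diagonal entries (1,1,1,1,1,1).

The boundary map ∂_2: C_2 → C_1 sends each 2-simplex [p,q,r] to [q,r] − [p,r] + [p,q]. For instance
  ∂[v_0,v_1,v_3] = [v_1,v_3] − [v_0,v_3] + [v_0,v_1],
  ∂[v_0,v_2,v_5] = [v_2,v_5] − [v_0,v_5] + [v_0,v_2].
As a 21×14 matrix over Z this has rank 13, with invariant factors (1,1,1,1,1,1,1,1,1,1,1,1,1).

Reading off H_k = ker ∂_k / im ∂_{k+1}:

  H_0: rank C_0 − rank ∂_1 = 7 − 6 = 1, and the invariant factors of ∂_1 are all 1, so H_0 ≅ Z.
  H_1: rank ker ∂_1 − rank ∂_2 = (21 − 6) − 13 = 2, and the invariant factors of ∂_2 are all 1, so H_1 ≅ Z^2.
  H_2: rank ker ∂_2 − rank ∂_3 = (14 − 13) − 0 = 1, and there is no ∂_3, so H_2 ≅ Z.

(K is a triangulation of the torus T^2.)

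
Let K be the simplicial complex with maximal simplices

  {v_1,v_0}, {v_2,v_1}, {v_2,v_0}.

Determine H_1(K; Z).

Fix the vertex order v_0 < v_1 < v_2 and write every simplex with vertices in increasing order. Then dim K = 1 and the simplices of K are:

  0-simplices (3): [v_0], [v_1], [v_2]
  1-simplices (3): [v_0,v_1], [v_0,v_2], [v_1,v_2]

Hence C_0 ≅ Z^3, C_1 ≅ Z^3.

Boundary ∂_1: C_1 → C_0 sends each edge [p,q] (with p < q) to q − p. For instance
  ∂[v_0,v_2] = [v_2] − [v_0].
As a 3×3 matrix over Z this has rank 2, with invariant factors (1,1).

Now H_k = ker ∂_k / im ∂_{k+1}, so:

  H_1: rank ker ∂_1 − rank ∂_2 = (3 − 2) − 0 = 1, and there is no ∂_2, so H_1 = Z.

(K is a triangulation of the circle S^1.)

H_1 ≅ Z.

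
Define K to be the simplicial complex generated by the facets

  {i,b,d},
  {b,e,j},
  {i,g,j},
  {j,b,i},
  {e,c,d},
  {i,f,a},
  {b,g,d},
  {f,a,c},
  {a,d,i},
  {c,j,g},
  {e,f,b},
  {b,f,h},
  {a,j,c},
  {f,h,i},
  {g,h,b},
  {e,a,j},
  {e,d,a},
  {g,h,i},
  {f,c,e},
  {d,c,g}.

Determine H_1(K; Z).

K has 10 vertices, 30 edges, 20 triangles.
rank ∂_1 = 9, rank ∂_2 = 20 ⇒ b_1 = 30 − 9 − 20 = 1; ∂_2 has invariant factor(s) [2] giving torsion. So H_1 ≅ Z ⊕ Z/2.

H_1 ≅ Z ⊕ Z/2.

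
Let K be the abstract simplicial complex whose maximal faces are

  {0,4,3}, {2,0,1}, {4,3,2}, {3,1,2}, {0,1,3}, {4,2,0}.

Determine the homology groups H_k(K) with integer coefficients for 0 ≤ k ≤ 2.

H_0 = Z,  H_1 = 0,  H_2 = Z.

Take the total order 0 < 1 < 2 < 3 < 4 on the vertex set. Then K (dimension 2) consists of the simplices:

  0-simplices (5): [0], [1], [2], [3], [4]
  1-simplices (9): [0,1], [0,2], [0,3], [0,4], [1,2], [1,3], [2,3], [2,4], [3,4]
  2-simplices (6): [0,1,2], [0,1,3], [0,2,4], [0,3,4], [1,2,3], [2,3,4]

Hence C_0 ≅ Z^5, C_1 ≅ Z^9, C_2 ≅ Z^6.

Boundary ∂_1: C_1 → C_0 sends each edge [p,q] (with p < q) to q − p. For instance
  ∂[0,3] = [3] − [0].
This gives a 5×9 integer matrix of rank 4; reducing to Smith normal form yields diagonal entries (1,1,1,1).

∂_2: C_2 → C_1 maps a triangle to the signed sum of its edges. For instance
  ∂[0,3,4] = [3,4] − [0,4] + [0,3],
  ∂[0,1,2] = [1,2] − [0,2] + [0,1].
The resulting 9×6 matrix has rank 5, and its Smith normal form has invariant factors (1,1,1,1,1).

Now H_k = ker ∂_k / im ∂_{k+1}, so:

  H_0: rank C_0 − rank ∂_1 = 5 − 4 = 1, and the invariant factors of ∂_1 are all 1, so H_0 ≅ Z.
  H_1: rank ker ∂_1 − rank ∂_2 = (9 − 4) − 5 = 0, and the invariant factors of ∂_2 are all 1, so H_1 ≅ 0.
  H_2: rank ker ∂_2 − rank ∂_3 = (6 − 5) − 0 = 1, and there is no ∂_3, so H_2 ≅ Z.

As a check, the Euler characteristic is 5 − 9 + 6 = 2, which agrees with 1 − 0 + 1 = 2.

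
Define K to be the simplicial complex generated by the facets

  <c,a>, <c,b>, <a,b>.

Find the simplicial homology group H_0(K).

K has 3 vertices, 3 edges.
rank ∂_0 = 0, rank ∂_1 = 2 ⇒ b_0 = 3 − 0 − 2 = 1; all invariant factors of ∂_1 are 1 so no torsion. So H_0 ≅ Z.

H_0 = Z.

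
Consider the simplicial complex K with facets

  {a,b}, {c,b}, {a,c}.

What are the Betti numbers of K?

We work with the vertex ordering a < b < c. The simplices of K, each written with vertices in increasing order, are:

  0-simplices (3): a, b, c
  1-simplices (3): ab, ac, bc

so the chain groups are C_0 ≅ Z^3, C_1 ≅ Z^3.

The boundary map ∂_1: C_1 → C_0 is given by ∂[p,q] = [q] − [p].
This gives a 3×3 integer matrix of rank 2; reducing to Smith normal form yields diagonal entries (1,1).

Computing H_k = (kernel of ∂_k) / (image of ∂_{k+1}):

  H_0: rank C_0 − rank ∂_1 = 3 − 2 = 1, and the invariant factors of ∂_1 are all 1, so H_0 ≅ Z.
  H_1: rank ker ∂_1 − rank ∂_2 = (3 − 2) − 0 = 1, and there is no ∂_2, so H_1 ≅ Z.

Hence the Betti numbers are b_0 = 1, b_1 = 1.

b_0 = 1, b_1 = 1.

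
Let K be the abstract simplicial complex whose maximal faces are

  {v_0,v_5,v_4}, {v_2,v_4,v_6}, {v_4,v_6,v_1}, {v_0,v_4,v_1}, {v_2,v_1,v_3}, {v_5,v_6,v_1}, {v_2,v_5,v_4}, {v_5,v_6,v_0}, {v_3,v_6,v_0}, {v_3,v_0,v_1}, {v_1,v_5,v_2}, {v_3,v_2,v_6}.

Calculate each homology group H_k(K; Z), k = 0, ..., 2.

Fix the vertex order v_0 < v_1 < v_2 < v_3 < v_4 < v_5 < v_6 and write every simplex with vertices in increasing order. Then dim K = 2 and the simplices of K are:

  0-simplices (7): [v_0], [v_1], [v_2], [v_3], [v_4], [v_5], [v_6]
  1-simplices (18): (18 of them)
  2-simplices (12): (12 of them)

giving chain groups C_0 ≅ Z^7, C_1 ≅ Z^18, C_2 ≅ Z^12.

Boundary ∂_1: C_1 → C_0 sends each edge [p,q] (with p < q) to q − p.
The 7×18 boundary matrix has rank 6 and Smith normal form diag(1,1,1,1,1,1).

The boundary map ∂_2: C_2 → C_1 acts by ∂[p,q,r] = [q,r] − [p,r] + [p,q]. For instance
  ∂[v_1,v_4,v_6] = [v_4,v_6] − [v_1,v_6] + [v_1,v_4],
  ∂[v_0,v_4,v_5] = [v_4,v_5] − [v_0,v_5] + [v_0,v_4].
As a 18×12 matrix over Z this has rank 12, with invariant factors (1,1,1,1,1,1,1,1,1,1,1,2).

From H_k ≅ ker(∂_k) / im(∂_{k+1}) we obtain:

  H_0: rank C_0 − rank ∂_1 = 7 − 6 = 1, and the invariant factors of ∂_1 are all 1, so H_0 ≅ Z.
  H_1: rank ker ∂_1 − rank ∂_2 = (18 − 6) − 12 = 0, and ∂_2 has invariant factor 2 > 1, so H_1 ≅ Z_2.
  H_2: rank ker ∂_2 − rank ∂_3 = (12 − 12) − 0 = 0, and there is no ∂_3, so H_2 ≅ 0.

H_0 ≅ Z,  H_1 ≅ Z_2,  H_2 = 0.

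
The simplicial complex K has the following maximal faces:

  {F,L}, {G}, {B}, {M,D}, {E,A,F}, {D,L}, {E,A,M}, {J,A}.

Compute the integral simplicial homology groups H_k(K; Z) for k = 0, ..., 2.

H_0 = Z^3,  H_1 = Z,  H_2 = 0.

K has 9 vertices, 9 edges, 2 triangles.
rank ∂_0 = 0, rank ∂_1 = 6 ⇒ b_0 = 9 − 0 − 6 = 3; all invariant factors of ∂_1 are 1 so no torsion. So H_0 = Z^3.
rank ∂_1 = 6, rank ∂_2 = 2 ⇒ b_1 = 9 − 6 − 2 = 1; all invariant factors of ∂_2 are 1 so no torsion. So H_1 = Z.
rank ∂_2 = 2, rank ∂_3 = 0 ⇒ b_2 = 2 − 2 − 0 = 0. So H_2 = 0.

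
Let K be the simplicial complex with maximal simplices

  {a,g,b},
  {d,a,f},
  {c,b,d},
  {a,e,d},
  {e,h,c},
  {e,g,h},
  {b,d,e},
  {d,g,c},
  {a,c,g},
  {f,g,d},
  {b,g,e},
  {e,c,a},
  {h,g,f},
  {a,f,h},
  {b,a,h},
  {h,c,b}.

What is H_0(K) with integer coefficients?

H_0 = Z.

Take the total order a < b < c < d < e < f < g < h on the vertex set. Then K (dimension 2) consists of the simplices:

  0-simplices (8): a, b, c, d, e, f, g, h
  1-simplices (24): ab, ac, ad, ae, af, ag, ah, bc, bd, be, bg, bh, cd, ce, cg, ch, de, df, dg, eg, eh, fg, fh, gh
  2-simplices (16): abg, abh, ace, acg, ade, adf, afh, bcd, bch, bde, beg, cdg, ceh, dfg, egh, fgh

giving chain groups C_0 ≅ Z^8, C_1 ≅ Z^24, C_2 ≅ Z^16.

∂_1: C_1 → C_0 is given by ∂[p,q] = [q] − [p].
As a 8×24 matrix over Z this has rank 7, with invariant factors (1,1,1,1,1,1,1).

∂_2: C_2 → C_1 maps a triangle to the signed sum of its edges. For instance
  ∂acg = cg − ag + ac,
  ∂bde = de − be + bd.
As a 24×16 matrix over Z this has rank 15, with invariant factors (1,1,1,1,1,1,1,1,1,1,1,1,1,1,1).

Now H_k = ker ∂_k / im ∂_{k+1}, so:

  H_0: rank C_0 − rank ∂_1 = 8 − 7 = 1, and the invariant factors of ∂_1 are all 1, so H_0 = Z.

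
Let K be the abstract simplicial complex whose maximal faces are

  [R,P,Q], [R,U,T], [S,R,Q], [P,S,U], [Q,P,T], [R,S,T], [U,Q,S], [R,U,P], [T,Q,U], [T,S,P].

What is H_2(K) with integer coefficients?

Fix the vertex order P < Q < R < S < T < U and write every simplex with vertices in increasing order. Then dim K = 2 and the simplices of K are:

  0-simplices (6): P, Q, R, S, T, U
  1-simplices (15): PQ, PR, PS, PT, PU, QR, QS, QT, QU, RS, RT, RU, ST, SU, TU
  2-simplices (10): PQR, PQT, PRU, PST, PSU, QRS, QSU, QTU, RST, RTU

Hence C_0 ≅ Z^6, C_1 ≅ Z^15, C_2 ≅ Z^10.

The boundary map ∂_1: C_1 → C_0 sends each edge [p,q] (with p < q) to q − p.
The 6×15 boundary matrix has rank 5 and Smith normal form diag(1,1,1,1,1).

The boundary map ∂_2: C_2 → C_1 sends each 2-simplex [p,q,r] to [q,r] − [p,r] + [p,q]. For instance
  ∂PQT = QT − PT + PQ,
  ∂PST = ST − PT + PS.
The 15×10 boundary matrix has rank 10 and Smith normal form diag(1,1,1,1,1,1,1,1,1,2).

Reading off H_k = ker ∂_k / im ∂_{k+1}:

  H_2: rank ker ∂_2 − rank ∂_3 = (10 − 10) − 0 = 0, and there is no ∂_3, so H_2 = 0.

H_2 ≅ 0.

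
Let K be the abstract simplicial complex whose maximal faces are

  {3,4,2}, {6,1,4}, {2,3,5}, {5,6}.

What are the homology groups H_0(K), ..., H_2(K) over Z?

H_0 ≅ Z,  H_1 ≅ Z,  H_2 = 0.

We work with the vertex ordering 1 < 2 < 3 < 4 < 5 < 6. The simplices of K, each written with vertices in increasing order, are:

  0-simplices (6): [1], [2], [3], [4], [5], [6]
  1-simplices (9): [1,4], [1,6], [2,3], [2,4], [2,5], [3,4], [3,5], [4,6], [5,6]
  2-simplices (3): [1,4,6], [2,3,4], [2,3,5]

so the chain groups are C_0 ≅ Z^6, C_1 ≅ Z^9, C_2 ≅ Z^3.

Boundary ∂_1: C_1 → C_0 maps an edge to its endpoints' difference, ∂[p,q] = q − p. For instance
  ∂[4,6] = [6] − [4].
This gives a 6×9 integer matrix of rank 5; reducing to Smith normal form yields diagonal entries (1,1,1,1,1).

The boundary map ∂_2: C_2 → C_1 sends each 2-simplex [p,q,r] to [q,r] − [p,r] + [p,q]. For instance
  ∂[2,3,4] = [3,4] − [2,4] + [2,3],
  ∂[1,4,6] = [4,6] − [1,6] + [1,4].
The resulting 9×3 matrix has rank 3, and its Smith normal form has invariant factors (1,1,1).

From H_k ≅ ker(∂_k) / im(∂_{k+1}) we obtain:

  H_0: rank C_0 − rank ∂_1 = 6 − 5 = 1, and the invariant factors of ∂_1 are all 1, so H_0 = Z.
  H_1: rank ker ∂_1 − rank ∂_2 = (9 − 5) − 3 = 1, and the invariant factors of ∂_2 are all 1, so H_1 = Z.
  H_2: rank ker ∂_2 − rank ∂_3 = (3 − 3) − 0 = 0, and there is no ∂_3, so H_2 = 0.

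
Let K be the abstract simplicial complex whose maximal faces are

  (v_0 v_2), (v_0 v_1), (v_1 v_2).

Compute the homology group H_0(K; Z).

H_0 = Z.

Take the total order v_0 < v_1 < v_2 on the vertex set. Then K (dimension 1) consists of the simplices:

  0-simplices (3): [v_0], [v_1], [v_2]
  1-simplices (3): [v_0,v_1], [v_0,v_2], [v_1,v_2]

Hence C_0 ≅ Z^3, C_1 ≅ Z^3.

∂_1: C_1 → C_0 maps an edge to its endpoints' difference, ∂[p,q] = q − p.
As a 3×3 matrix over Z this has rank 2, with invariant factors (1,1).

From H_k ≅ ker(∂_k) / im(∂_{k+1}) we obtain:

  H_0: rank C_0 − rank ∂_1 = 3 − 2 = 1, and the invariant factors of ∂_1 are all 1, so H_0 = Z.

(K is a triangulation of the circle S^1.)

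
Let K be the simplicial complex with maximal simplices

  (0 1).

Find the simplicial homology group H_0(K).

H_0 = Z.

We work with the vertex ordering 0 < 1. The simplices of K, each written with vertices in increasing order, are:

  0-simplices (2): [0], [1]
  1-simplices (1): [0,1]

so the chain groups are C_0 ≅ Z^2, C_1 ≅ Z^1.

∂_1: C_1 → C_0 maps an edge to its endpoints' difference, ∂[p,q] = q − p.
The 2×1 boundary matrix has rank 1 and Smith normal form diag(1).

Reading off H_k = ker ∂_k / im ∂_{k+1}:

  H_0: rank C_0 − rank ∂_1 = 2 − 1 = 1, and the invariant factors of ∂_1 are all 1, so H_0 = Z.

(K is a triangulation of the 1-simplex.)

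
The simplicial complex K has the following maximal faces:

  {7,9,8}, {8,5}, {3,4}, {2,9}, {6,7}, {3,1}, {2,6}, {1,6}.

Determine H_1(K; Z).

H_1 = Z.

Order the vertices as 1 < 2 < 3 < 4 < 5 < 6 < 7 < 8 < 9. Listing each simplex with vertices in this order, K has dimension 2 with simplices:

  0-simplices (9): [1], [2], [3], [4], [5], [6], [7], [8], [9]
  1-simplices (10): [1,3], [1,6], [2,6], [2,9], [3,4], [5,8], [6,7], [7,8], [7,9], [8,9]
  2-simplices (1): [7,8,9]

so the chain groups are C_0 ≅ Z^9, C_1 ≅ Z^10, C_2 ≅ Z^1.

Boundary ∂_1: C_1 → C_0 sends each edge [p,q] (with p < q) to q − p.
This gives a 9×10 integer matrix of rank 8; reducing to Smith normal form yields diagonal entries (1,1,1,1,1,1,1,1).

∂_2: C_2 → C_1 maps a triangle to the signed sum of its edges. For instance
  ∂[7,8,9] = [8,9] − [7,9] + [7,8].
This gives a 10×1 integer matrix of rank 1; reducing to Smith normal form yields diagonal entries (1).

Computing H_k = (kernel of ∂_k) / (image of ∂_{k+1}):

  H_1: rank ker ∂_1 − rank ∂_2 = (10 − 8) − 1 = 1, and the invariant factors of ∂_2 are all 1, so H_1 ≅ Z.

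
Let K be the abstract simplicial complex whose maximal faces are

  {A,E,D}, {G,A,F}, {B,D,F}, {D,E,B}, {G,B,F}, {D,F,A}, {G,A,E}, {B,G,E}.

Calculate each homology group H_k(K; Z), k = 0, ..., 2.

H_0 = Z,  H_1 = 0,  H_2 = Z.

We work with the vertex ordering A < B < D < E < F < G. The simplices of K, each written with vertices in increasing order, are:

  0-simplices (6): A, B, D, E, F, G
  1-simplices (12): AD, AE, AF, AG, BD, BE, BF, BG, DE, DF, EG, FG
  2-simplices (8): ADE, ADF, AEG, AFG, BDE, BDF, BEG, BFG

Hence C_0 ≅ Z^6, C_1 ≅ Z^12, C_2 ≅ Z^8.

∂_1: C_1 → C_0 maps an edge to its endpoints' difference, ∂[p,q] = q − p.
This gives a 6×12 integer matrix of rank 5; reducing to Smith normal form yields diagonal entries (1,1,1,1,1).

The boundary map ∂_2: C_2 → C_1 maps a triangle to the signed sum of its edges. For instance
  ∂BFG = FG − BG + BF,
  ∂AFG = FG − AG + AF.
The 12×8 boundary matrix has rank 7 and Smith normal form diag(1,1,1,1,1,1,1).

Reading off H_k = ker ∂_k / im ∂_{k+1}:

  H_0: rank C_0 − rank ∂_1 = 6 − 5 = 1, and the invariant factors of ∂_1 are all 1, so H_0 = Z.
  H_1: rank ker ∂_1 − rank ∂_2 = (12 − 5) − 7 = 0, and the invariant factors of ∂_2 are all 1, so H_1 = 0.
  H_2: rank ker ∂_2 − rank ∂_3 = (8 − 7) − 0 = 1, and there is no ∂_3, so H_2 = Z.

As a check, the Euler characteristic is 6 − 12 + 8 = 2, which agrees with 1 − 0 + 1 = 2.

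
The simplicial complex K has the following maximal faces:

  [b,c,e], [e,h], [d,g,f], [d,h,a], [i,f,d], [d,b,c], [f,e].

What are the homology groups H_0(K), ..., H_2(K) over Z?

H_0 = Z,  H_1 = Z^2,  H_2 = 0.

Order the vertices as a < b < c < d < e < f < g < h < i. Listing each simplex with vertices in this order, K has dimension 2 with simplices:

  0-simplices (9): a, b, c, d, e, f, g, h, i
  1-simplices (15): ad, ah, bc, bd, be, cd, ce, df, dg, dh, di, ef, eh, fg, fi
  2-simplices (5): adh, bcd, bce, dfg, dfi

so the chain groups are C_0 ≅ Z^9, C_1 ≅ Z^15, C_2 ≅ Z^5.

Boundary ∂_1: C_1 → C_0 is given by ∂[p,q] = [q] − [p].
As a 9×15 matrix over Z this has rank 8, with invariant factors (1,1,1,1,1,1,1,1).

Boundary ∂_2: C_2 → C_1 acts by ∂[p,q,r] = [q,r] − [p,r] + [p,q]. For instance
  ∂adh = dh − ah + ad,
  ∂dfg = fg − dg + df.
The 15×5 boundary matrix has rank 5 and Smith normal form diag(1,1,1,1,1).

Computing H_k = (kernel of ∂_k) / (image of ∂_{k+1}):

  H_0: rank C_0 − rank ∂_1 = 9 − 8 = 1, and the invariant factors of ∂_1 are all 1, so H_0 ≅ Z.
  H_1: rank ker ∂_1 − rank ∂_2 = (15 − 8) − 5 = 2, and the invariant factors of ∂_2 are all 1, so H_1 ≅ Z^2.
  H_2: rank ker ∂_2 − rank ∂_3 = (5 − 5) − 0 = 0, and there is no ∂_3, so H_2 ≅ 0.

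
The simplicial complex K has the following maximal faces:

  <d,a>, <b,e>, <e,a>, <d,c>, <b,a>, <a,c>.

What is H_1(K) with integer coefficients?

H_1 ≅ Z^2.

K has 5 vertices, 6 edges.
rank ∂_1 = 4, rank ∂_2 = 0 ⇒ b_1 = 6 − 4 − 0 = 2. So H_1 ≅ Z^2.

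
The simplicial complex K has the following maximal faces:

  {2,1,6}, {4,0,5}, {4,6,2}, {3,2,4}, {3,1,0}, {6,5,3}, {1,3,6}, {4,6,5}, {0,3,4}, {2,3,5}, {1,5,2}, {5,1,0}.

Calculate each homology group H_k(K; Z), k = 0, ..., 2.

Order the vertices as 0 < 1 < 2 < 3 < 4 < 5 < 6. Listing each simplex with vertices in this order, K has dimension 2 with simplices:

  0-simplices (7): [0], [1], [2], [3], [4], [5], [6]
  1-simplices (18): [0,1], [0,3], [0,4], [0,5], [1,2], [1,3], [1,5], [1,6], [2,3], [2,4], [2,5], [2,6], [3,4], [3,5], [3,6], [4,5], [4,6], [5,6]
  2-simplices (12): [0,1,3], [0,1,5], [0,3,4], [0,4,5], [1,2,5], [1,2,6], [1,3,6], [2,3,4], [2,3,5], [2,4,6], [3,5,6], [4,5,6]

giving chain groups C_0 ≅ Z^7, C_1 ≅ Z^18, C_2 ≅ Z^12.

Boundary ∂_1: C_1 → C_0 sends each edge [p,q] (with p < q) to q − p. For instance
  ∂[0,5] = [5] − [0].
The resulting 7×18 matrix has rank 6, and its Smith normal form has invariant factors (1,1,1,1,1,1).

The boundary map ∂_2: C_2 → C_1 sends each 2-simplex [p,q,r] to [q,r] − [p,r] + [p,q]. For instance
  ∂[0,1,3] = [1,3] − [0,3] + [0,1],
  ∂[2,3,5] = [3,5] − [2,5] + [2,3].
The resulting 18×12 matrix has rank 12, and its Smith normal form has invariant factors (1,1,1,1,1,1,1,1,1,1,1,2).

Computing H_k = (kernel of ∂_k) / (image of ∂_{k+1}):

  H_0: rank C_0 − rank ∂_1 = 7 − 6 = 1, and the invariant factors of ∂_1 are all 1, so H_0 ≅ Z.
  H_1: rank ker ∂_1 − rank ∂_2 = (18 − 6) − 12 = 0, and ∂_2 has invariant factor 2 > 1, so H_1 ≅ Z/2Z.
  H_2: rank ker ∂_2 − rank ∂_3 = (12 − 12) − 0 = 0, and there is no ∂_3, so H_2 ≅ 0.

(K is a triangulation of the real projective plane RP^2.)

H_0 ≅ Z,  H_1 ≅ Z/2Z,  H_2 = 0.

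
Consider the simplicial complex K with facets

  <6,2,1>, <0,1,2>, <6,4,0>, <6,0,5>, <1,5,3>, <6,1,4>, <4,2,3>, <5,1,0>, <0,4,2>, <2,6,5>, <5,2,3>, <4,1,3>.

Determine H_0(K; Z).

K has 7 vertices, 18 edges, 12 triangles.
rank ∂_0 = 0, rank ∂_1 = 6 ⇒ b_0 = 7 − 0 − 6 = 1; all invariant factors of ∂_1 are 1 so no torsion. So H_0 = Z.

H_0 ≅ Z.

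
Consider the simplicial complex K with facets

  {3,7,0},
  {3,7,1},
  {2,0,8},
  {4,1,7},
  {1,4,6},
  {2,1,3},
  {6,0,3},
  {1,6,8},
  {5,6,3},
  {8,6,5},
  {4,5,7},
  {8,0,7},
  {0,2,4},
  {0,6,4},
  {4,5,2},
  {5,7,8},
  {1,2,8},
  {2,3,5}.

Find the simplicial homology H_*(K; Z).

Take the total order 0 < 1 < 2 < 3 < 4 < 5 < 6 < 7 < 8 on the vertex set. Then K (dimension 2) consists of the simplices:

  0-simplices (9): [0], [1], [2], [3], [4], [5], [6], [7], [8]
  1-simplices (27): (27 of them)
  2-simplices (18): [0,2,4], [0,2,8], [0,3,6], [0,3,7], [0,4,6], [0,7,8], [1,2,3], [1,2,8], [1,3,7], [1,4,6], [1,4,7], [1,6,8], [2,3,5], [2,4,5], [3,5,6], [4,5,7], [5,6,8], [5,7,8]

Hence C_0 ≅ Z^9, C_1 ≅ Z^27, C_2 ≅ Z^18.

The boundary map ∂_1: C_1 → C_0 sends each edge [p,q] (with p < q) to q − p. For instance
  ∂[4,6] = [6] − [4].
The resulting 9×27 matrix has rank 8, and its Smith normal form has invariant factors (1,1,1,1,1,1,1,1).

The boundary map ∂_2: C_2 → C_1 maps a triangle to the signed sum of its edges. For instance
  ∂[1,4,7] = [4,7] − [1,7] + [1,4],
  ∂[0,3,6] = [3,6] − [0,6] + [0,3].
As a 27×18 matrix over Z this has rank 17, with invariant factors (1,1,1,1,1,1,1,1,1,1,1,1,1,1,1,1,1).

From H_k ≅ ker(∂_k) / im(∂_{k+1}) we obtain:

  H_0: rank C_0 − rank ∂_1 = 9 − 8 = 1, and the invariant factors of ∂_1 are all 1, so H_0 ≅ Z.
  H_1: rank ker ∂_1 − rank ∂_2 = (27 − 8) − 17 = 2, and the invariant factors of ∂_2 are all 1, so H_1 ≅ Z^2.
  H_2: rank ker ∂_2 − rank ∂_3 = (18 − 17) − 0 = 1, and there is no ∂_3, so H_2 ≅ Z.

As a check, the Euler characteristic is 9 − 27 + 18 = 0, which agrees with 1 − 2 + 1 = 0.

H_0 ≅ Z,  H_1 ≅ Z^2,  H_2 ≅ Z.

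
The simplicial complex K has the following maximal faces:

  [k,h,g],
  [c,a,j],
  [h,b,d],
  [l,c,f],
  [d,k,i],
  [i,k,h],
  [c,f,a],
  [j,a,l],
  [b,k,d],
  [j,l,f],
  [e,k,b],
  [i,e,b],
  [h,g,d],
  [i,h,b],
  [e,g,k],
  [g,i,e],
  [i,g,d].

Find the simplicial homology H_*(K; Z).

Fix the vertex order a < b < c < d < e < f < g < h < i < j < k < l and write every simplex with vertices in increasing order. Then dim K = 2 and the simplices of K are:

  0-simplices (12): a, b, c, d, e, f, g, h, i, j, k, l
  1-simplices (28): ac, af, aj, al, bd, be, bh, bi, bk, cf, cj, cl, dg, dh, di, dk, eg, ei, ek, fj, fl, gh, gi, gk, hi, hk, ik, jl
  2-simplices (17): acf, acj, ajl, bdh, bdk, bei, bek, bhi, cfl, dgh, dgi, dik, egi, egk, fjl, ghk, hik

so the chain groups are C_0 ≅ Z^12, C_1 ≅ Z^28, C_2 ≅ Z^17.

The boundary map ∂_1: C_1 → C_0 is given by ∂[p,q] = [q] − [p].
This gives a 12×28 integer matrix of rank 10; reducing to Smith normal form yields diagonal entries (1,1,1,1,1,1,1,1,1,1).

The boundary map ∂_2: C_2 → C_1 maps a triangle to the signed sum of its edges. For instance
  ∂bei = ei − bi + be,
  ∂fjl = jl − fl + fj.
The 28×17 boundary matrix has rank 17 and Smith normal form diag(1,1,1,1,1,1,1,1,1,1,1,1,1,1,1,1,2).

From H_k ≅ ker(∂_k) / im(∂_{k+1}) we obtain:

  H_0: rank C_0 − rank ∂_1 = 12 − 10 = 2, and the invariant factors of ∂_1 are all 1, so H_0 ≅ Z^2.
  H_1: rank ker ∂_1 − rank ∂_2 = (28 − 10) − 17 = 1, and ∂_2 has invariant factor 2 > 1, so H_1 ≅ Z × Z/2.
  H_2: rank ker ∂_2 − rank ∂_3 = (17 − 17) − 0 = 0, and there is no ∂_3, so H_2 ≅ 0.

As a check, the Euler characteristic is 12 − 28 + 17 = 1, which agrees with 2 − 1 + 0 = 1.
(K is a triangulation of the disjoint union of the Möbius band and the real projective plane RP^2.)

H_0 = Z^2,  H_1 = Z × Z/2,  H_2 = 0.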